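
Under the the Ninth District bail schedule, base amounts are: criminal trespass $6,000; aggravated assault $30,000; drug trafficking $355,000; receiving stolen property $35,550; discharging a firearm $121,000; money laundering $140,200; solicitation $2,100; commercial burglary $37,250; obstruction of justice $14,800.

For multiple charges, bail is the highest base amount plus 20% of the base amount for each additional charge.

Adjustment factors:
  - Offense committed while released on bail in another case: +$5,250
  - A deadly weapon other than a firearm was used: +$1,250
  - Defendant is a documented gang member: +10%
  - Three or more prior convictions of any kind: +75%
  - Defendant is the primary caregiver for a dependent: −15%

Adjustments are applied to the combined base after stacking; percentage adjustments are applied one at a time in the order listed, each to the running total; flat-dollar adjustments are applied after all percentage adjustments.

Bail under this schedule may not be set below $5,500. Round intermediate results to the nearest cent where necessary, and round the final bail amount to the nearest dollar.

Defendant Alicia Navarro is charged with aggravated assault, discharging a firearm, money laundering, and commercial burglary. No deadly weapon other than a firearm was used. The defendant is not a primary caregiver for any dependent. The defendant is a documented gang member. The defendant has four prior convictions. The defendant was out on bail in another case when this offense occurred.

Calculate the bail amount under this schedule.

$347,611

Base amounts from the schedule: aggravated assault $30,000; discharging a firearm $121,000; money laundering $140,200; commercial burglary $37,250.
Stacking rule: highest base plus 20% of each additional charge. Highest is money laundering at $140,200. Additional: $30,000 × 20% = $6,000; $121,000 × 20% = $24,200; $37,250 × 20% = $7,450. Combined base = $140,200 + $37,650 = $177,850.
Defendant is a documented gang member (+10%): $177,850 × 1.1 = $195,635.
Three or more prior convictions of any kind (+75%): $195,635 × 1.75 = $342,361.25.
Offense committed while released on bail in another case (+$5,250 flat): $342,361.25 + $5,250 = $347,611.25.
$347,611.25 is at or above the $5,500 minimum.
Rounded to the nearest dollar: $347,611.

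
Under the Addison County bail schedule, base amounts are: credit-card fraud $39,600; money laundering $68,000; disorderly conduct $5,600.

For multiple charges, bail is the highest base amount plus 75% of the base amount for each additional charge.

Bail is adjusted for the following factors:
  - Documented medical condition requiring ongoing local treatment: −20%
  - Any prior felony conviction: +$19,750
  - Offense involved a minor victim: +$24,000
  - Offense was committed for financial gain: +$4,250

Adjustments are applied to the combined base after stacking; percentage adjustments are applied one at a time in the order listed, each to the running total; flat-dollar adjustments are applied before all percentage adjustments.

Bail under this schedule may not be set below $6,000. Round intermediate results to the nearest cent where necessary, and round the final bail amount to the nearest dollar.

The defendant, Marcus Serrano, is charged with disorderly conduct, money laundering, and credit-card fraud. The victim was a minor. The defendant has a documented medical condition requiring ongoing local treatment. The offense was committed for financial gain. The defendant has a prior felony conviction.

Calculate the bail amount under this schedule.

$119,920

Base amounts from the schedule: disorderly conduct $5,600; money laundering $68,000; credit-card fraud $39,600.
Stacking rule: highest base plus 75% of each additional charge. Highest is money laundering at $68,000. Additional: $5,600 × 75% = $4,200; $39,600 × 75% = $29,700. Combined base = $68,000 + $33,900 = $101,900.
Any prior felony conviction (+$19,750 flat): $101,900 + $19,750 = $121,650.
Offense involved a minor victim (+$24,000 flat): $121,650 + $24,000 = $145,650.
Offense was committed for financial gain (+$4,250 flat): $145,650 + $4,250 = $149,900.
Documented medical condition requiring ongoing local treatment (−20%): $149,900 × 0.8 = $119,920.
$119,920 is at or above the $6,000 minimum.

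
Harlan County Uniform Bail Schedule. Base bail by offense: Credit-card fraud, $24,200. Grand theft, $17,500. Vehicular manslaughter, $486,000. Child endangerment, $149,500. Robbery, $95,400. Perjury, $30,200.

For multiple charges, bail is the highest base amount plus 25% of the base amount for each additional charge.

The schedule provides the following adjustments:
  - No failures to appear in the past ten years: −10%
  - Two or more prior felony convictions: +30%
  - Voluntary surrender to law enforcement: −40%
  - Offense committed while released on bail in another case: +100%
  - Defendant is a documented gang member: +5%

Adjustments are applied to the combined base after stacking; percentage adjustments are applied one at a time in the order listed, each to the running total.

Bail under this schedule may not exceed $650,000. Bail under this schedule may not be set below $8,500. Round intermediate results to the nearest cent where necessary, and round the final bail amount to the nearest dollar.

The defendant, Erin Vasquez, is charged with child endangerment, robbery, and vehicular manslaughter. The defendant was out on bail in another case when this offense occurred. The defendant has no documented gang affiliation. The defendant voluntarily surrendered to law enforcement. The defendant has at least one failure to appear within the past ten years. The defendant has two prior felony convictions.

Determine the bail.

Base amounts from the schedule: child endangerment $149,500; robbery $95,400; vehicular manslaughter $486,000.
Stacking rule: highest base plus 25% of each additional charge. Highest is vehicular manslaughter at $486,000. Additional: $149,500 × 25% = $37,375; $95,400 × 25% = $23,850. Combined base = $486,000 + $61,225 = $547,225.
Two or more prior felony convictions (+30%): $547,225 × 1.3 = $711,392.50.
Voluntary surrender to law enforcement (−40%): $711,392.50 × 0.6 = $426,835.50.
Offense committed while released on bail in another case (+100%): $426,835.50 × 2 = $853,671.
Result $853,671 exceeds the maximum of $650,000; bail is capped at $650,000.
$650,000 is at or above the $8,500 minimum.

$650,000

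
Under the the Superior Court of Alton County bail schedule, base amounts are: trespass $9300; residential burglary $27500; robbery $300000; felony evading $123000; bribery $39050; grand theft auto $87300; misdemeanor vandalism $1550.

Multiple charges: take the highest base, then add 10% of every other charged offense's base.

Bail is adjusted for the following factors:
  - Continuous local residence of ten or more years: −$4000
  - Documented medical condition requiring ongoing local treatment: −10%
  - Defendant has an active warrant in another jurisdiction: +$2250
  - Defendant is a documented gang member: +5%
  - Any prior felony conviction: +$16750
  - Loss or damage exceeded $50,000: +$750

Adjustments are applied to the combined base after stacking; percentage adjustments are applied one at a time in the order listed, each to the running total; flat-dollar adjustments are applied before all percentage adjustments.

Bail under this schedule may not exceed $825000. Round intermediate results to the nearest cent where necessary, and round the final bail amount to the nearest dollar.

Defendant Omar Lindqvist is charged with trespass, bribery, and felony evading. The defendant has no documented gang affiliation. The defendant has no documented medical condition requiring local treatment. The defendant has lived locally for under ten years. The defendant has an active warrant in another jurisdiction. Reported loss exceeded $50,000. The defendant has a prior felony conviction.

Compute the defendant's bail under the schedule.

Base amounts from the schedule: trespass $9300; bribery $39050; felony evading $123000.
Stacking rule: highest base plus 10% of each additional charge. Highest is felony evading at $123000. Additional: $9300 × 10% = $930; $39050 × 10% = $3905. Combined base = $123000 + $4835 = $127835.
Defendant has an active warrant in another jurisdiction (+$2250 flat): $127835 + $2250 = $130085.
Any prior felony conviction (+$16750 flat): $130085 + $16750 = $146835.
Loss or damage exceeded $50,000 (+$750 flat): $146835 + $750 = $147585.
$147585 is within the $825000 maximum.

$147585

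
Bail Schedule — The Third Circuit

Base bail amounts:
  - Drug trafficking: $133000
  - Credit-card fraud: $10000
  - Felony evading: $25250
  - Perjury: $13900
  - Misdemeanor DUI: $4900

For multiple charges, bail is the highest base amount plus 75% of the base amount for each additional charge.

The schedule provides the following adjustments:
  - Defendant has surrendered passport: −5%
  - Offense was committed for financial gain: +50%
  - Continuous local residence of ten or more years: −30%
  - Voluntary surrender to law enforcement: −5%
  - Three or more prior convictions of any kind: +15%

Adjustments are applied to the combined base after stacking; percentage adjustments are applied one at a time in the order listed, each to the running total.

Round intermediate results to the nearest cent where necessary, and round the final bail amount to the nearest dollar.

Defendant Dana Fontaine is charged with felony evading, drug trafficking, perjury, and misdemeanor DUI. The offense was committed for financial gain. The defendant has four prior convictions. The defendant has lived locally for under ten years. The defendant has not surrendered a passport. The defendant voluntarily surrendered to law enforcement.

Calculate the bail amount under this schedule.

$272094

Base amounts from the schedule: felony evading $25250; drug trafficking $133000; perjury $13900; misdemeanor DUI $4900.
Stacking rule: highest base plus 75% of each additional charge. Highest is drug trafficking at $133000. Additional: $25250 × 75% = $18937.50; $13900 × 75% = $10425; $4900 × 75% = $3675. Combined base = $133000 + $33037.50 = $166037.50.
Offense was committed for financial gain (+50%): $166037.50 × 1.5 = $249056.25.
Voluntary surrender to law enforcement (−5%): $249056.25 × 0.95 = $236603.44.
Three or more prior convictions of any kind (+15%): $236603.44 × 1.15 = $272093.96.
Rounded to the nearest dollar: $272094.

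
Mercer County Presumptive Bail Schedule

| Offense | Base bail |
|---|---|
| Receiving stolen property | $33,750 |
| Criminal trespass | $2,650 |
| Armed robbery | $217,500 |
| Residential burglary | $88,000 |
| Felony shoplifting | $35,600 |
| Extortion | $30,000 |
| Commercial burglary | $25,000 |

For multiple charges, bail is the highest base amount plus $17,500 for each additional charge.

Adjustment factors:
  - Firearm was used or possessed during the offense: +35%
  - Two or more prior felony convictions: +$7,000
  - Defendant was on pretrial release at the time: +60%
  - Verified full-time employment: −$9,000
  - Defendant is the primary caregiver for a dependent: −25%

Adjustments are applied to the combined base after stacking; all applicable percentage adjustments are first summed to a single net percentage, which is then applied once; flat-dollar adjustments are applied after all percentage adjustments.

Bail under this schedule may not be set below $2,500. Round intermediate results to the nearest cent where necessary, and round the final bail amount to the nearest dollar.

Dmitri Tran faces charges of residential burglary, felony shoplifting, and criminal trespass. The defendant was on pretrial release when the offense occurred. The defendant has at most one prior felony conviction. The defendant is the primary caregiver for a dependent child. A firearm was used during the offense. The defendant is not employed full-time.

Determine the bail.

$209,100

Base amounts from the schedule: residential burglary $88,000; felony shoplifting $35,600; criminal trespass $2,650.
Stacking rule: highest base plus $17,500 per additional charge. Highest is residential burglary at $88,000; 2 additional charges → +$35,000. Combined base = $123,000.
Net percentage adjustment: +35% +60% −25% = +70%. $123,000 × 1.7 = $209,100.
$209,100 is at or above the $2,500 minimum.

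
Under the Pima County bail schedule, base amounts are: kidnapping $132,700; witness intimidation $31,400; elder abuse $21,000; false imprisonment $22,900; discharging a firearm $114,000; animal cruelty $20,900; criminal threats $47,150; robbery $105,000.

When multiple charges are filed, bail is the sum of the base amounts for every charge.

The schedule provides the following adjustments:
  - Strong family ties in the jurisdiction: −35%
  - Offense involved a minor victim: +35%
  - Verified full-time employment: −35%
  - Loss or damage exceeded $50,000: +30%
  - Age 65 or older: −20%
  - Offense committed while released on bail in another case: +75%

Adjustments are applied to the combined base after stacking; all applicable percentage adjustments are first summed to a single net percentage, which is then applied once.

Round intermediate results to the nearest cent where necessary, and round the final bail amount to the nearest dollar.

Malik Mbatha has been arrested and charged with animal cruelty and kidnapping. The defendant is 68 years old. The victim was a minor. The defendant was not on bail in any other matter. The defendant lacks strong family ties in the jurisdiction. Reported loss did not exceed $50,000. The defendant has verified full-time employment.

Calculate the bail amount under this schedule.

$122,880

Base amounts from the schedule: animal cruelty $20,900; kidnapping $132,700.
Stacking rule: sum of all bases. $20,900 + $132,700 = $153,600.
Net percentage adjustment: +35% −35% −20% = −20%. $153,600 × 0.8 = $122,880.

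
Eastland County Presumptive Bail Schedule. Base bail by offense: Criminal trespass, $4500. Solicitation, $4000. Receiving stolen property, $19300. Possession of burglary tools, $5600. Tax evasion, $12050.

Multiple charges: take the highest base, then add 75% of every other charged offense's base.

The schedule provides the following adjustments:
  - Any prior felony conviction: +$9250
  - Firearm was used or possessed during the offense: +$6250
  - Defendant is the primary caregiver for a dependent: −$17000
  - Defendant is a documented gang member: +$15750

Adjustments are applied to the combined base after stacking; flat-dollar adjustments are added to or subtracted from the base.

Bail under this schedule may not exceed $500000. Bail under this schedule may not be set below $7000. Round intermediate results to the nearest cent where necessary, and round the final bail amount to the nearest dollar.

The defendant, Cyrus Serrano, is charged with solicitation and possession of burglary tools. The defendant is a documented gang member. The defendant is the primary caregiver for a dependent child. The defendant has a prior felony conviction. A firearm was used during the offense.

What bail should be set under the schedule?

$22850

Base amounts from the schedule: solicitation $4000; possession of burglary tools $5600.
Stacking rule: highest base plus 75% of each additional charge. Highest is possession of burglary tools at $5600. Additional: $4000 × 75% = $3000. Combined base = $5600 + $3000 = $8600.
Any prior felony conviction (+$9250 flat): $8600 + $9250 = $17850.
Firearm was used or possessed during the offense (+$6250 flat): $17850 + $6250 = $24100.
Defendant is the primary caregiver for a dependent (−$17000 flat): $24100 − $17000 = $7100.
Defendant is a documented gang member (+$15750 flat): $7100 + $15750 = $22850.
$22850 is within the $500000 maximum.
$22850 is at or above the $7000 minimum.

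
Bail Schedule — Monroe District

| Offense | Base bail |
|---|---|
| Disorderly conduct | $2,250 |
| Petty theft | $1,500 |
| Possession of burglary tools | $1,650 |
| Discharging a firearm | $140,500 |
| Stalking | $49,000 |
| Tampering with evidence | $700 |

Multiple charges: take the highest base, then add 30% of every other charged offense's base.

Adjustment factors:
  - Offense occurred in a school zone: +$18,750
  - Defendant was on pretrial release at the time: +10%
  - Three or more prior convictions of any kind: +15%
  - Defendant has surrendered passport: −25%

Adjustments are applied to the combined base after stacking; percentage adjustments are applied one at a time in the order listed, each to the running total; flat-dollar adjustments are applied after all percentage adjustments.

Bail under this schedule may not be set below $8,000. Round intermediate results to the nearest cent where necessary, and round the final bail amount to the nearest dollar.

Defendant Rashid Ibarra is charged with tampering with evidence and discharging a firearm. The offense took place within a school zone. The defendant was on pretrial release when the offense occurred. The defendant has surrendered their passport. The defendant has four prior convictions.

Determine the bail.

Base amounts from the schedule: tampering with evidence $700; discharging a firearm $140,500.
Stacking rule: highest base plus 30% of each additional charge. Highest is discharging a firearm at $140,500. Additional: $700 × 30% = $210. Combined base = $140,500 + $210 = $140,710.
Defendant was on pretrial release at the time (+10%): $140,710 × 1.1 = $154,781.
Three or more prior convictions of any kind (+15%): $154,781 × 1.15 = $177,998.15.
Defendant has surrendered passport (−25%): $177,998.15 × 0.75 = $133,498.61.
Offense occurred in a school zone (+$18,750 flat): $133,498.61 + $18,750 = $152,248.61.
$152,248.61 is at or above the $8,000 minimum.
Rounded to the nearest dollar: $152,249.

$152,249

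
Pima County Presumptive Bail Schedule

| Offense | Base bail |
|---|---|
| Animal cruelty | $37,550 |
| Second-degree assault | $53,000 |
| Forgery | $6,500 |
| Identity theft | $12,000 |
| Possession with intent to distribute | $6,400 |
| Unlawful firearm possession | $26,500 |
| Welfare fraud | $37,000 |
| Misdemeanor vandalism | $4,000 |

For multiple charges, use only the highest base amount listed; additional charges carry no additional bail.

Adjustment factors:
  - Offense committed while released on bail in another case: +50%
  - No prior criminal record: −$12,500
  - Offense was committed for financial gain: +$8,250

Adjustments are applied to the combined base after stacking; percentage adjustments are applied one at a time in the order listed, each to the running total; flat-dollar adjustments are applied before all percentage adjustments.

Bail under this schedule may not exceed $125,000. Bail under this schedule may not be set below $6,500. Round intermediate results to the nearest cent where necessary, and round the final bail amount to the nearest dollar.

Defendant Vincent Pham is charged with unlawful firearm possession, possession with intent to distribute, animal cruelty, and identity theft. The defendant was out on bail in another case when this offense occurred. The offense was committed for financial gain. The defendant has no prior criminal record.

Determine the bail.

Base amounts from the schedule: unlawful firearm possession $26,500; possession with intent to distribute $6,400; animal cruelty $37,550; identity theft $12,000.
Stacking rule: use the highest base only. Highest is animal cruelty at $37,550. Combined base = $37,550.
No prior criminal record (−$12,500 flat): $37,550 − $12,500 = $25,050.
Offense was committed for financial gain (+$8,250 flat): $25,050 + $8,250 = $33,300.
Offense committed while released on bail in another case (+50%): $33,300 × 1.5 = $49,950.
$49,950 is within the $125,000 maximum.
$49,950 is at or above the $6,500 minimum.

$49,950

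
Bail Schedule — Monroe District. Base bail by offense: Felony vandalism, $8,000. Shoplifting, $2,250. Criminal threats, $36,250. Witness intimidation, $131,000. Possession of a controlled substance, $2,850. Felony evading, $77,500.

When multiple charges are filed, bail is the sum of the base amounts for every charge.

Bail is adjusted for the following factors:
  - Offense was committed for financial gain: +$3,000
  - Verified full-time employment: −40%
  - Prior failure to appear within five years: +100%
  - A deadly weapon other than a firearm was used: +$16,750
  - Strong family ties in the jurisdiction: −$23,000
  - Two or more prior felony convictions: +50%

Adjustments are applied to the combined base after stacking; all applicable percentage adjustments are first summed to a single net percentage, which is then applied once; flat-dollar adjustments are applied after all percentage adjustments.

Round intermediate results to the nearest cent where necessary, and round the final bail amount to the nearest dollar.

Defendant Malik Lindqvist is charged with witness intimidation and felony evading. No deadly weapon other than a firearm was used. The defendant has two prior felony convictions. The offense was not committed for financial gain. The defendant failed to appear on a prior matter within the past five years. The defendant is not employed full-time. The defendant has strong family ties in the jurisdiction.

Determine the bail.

Base amounts from the schedule: witness intimidation $131,000; felony evading $77,500.
Stacking rule: sum of all bases. $131,000 + $77,500 = $208,500.
Net percentage adjustment: +100% +50% = +150%. $208,500 × 2.5 = $521,250.
Strong family ties in the jurisdiction (−$23,000 flat): $521,250 − $23,000 = $498,250.

$498,250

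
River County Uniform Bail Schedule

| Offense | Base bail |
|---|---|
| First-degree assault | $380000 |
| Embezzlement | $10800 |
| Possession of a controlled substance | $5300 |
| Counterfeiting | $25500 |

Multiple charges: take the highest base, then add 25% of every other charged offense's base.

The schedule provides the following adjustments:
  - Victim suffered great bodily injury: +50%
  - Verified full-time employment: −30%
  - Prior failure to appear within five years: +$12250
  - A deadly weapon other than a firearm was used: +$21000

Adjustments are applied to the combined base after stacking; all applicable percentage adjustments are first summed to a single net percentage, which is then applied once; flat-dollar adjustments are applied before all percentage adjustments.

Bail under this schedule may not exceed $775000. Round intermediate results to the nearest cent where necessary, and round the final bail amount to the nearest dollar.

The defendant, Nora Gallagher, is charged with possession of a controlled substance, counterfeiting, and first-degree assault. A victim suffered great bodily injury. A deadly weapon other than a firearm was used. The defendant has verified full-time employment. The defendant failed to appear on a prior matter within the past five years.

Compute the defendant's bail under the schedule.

Base amounts from the schedule: possession of a controlled substance $5300; counterfeiting $25500; first-degree assault $380000.
Stacking rule: highest base plus 25% of each additional charge. Highest is first-degree assault at $380000. Additional: $5300 × 25% = $1325; $25500 × 25% = $6375. Combined base = $380000 + $7700 = $387700.
Prior failure to appear within five years (+$12250 flat): $387700 + $12250 = $399950.
A deadly weapon other than a firearm was used (+$21000 flat): $399950 + $21000 = $420950.
Net percentage adjustment: +50% −30% = +20%. $420950 × 1.2 = $505140.
$505140 is within the $775000 maximum.

$505140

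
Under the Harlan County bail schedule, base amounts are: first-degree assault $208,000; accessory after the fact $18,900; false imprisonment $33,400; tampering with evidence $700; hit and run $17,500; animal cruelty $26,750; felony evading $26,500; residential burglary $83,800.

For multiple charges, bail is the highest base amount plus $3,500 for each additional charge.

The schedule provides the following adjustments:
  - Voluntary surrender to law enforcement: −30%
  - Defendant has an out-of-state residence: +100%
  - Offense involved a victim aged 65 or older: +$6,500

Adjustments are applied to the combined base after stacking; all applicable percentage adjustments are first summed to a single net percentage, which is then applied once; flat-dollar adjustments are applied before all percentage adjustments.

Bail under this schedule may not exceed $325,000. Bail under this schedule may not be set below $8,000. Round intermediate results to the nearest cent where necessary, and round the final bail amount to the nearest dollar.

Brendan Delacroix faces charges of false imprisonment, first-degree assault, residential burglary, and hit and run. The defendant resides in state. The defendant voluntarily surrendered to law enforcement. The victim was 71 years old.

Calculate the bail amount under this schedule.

Base amounts from the schedule: false imprisonment $33,400; first-degree assault $208,000; residential burglary $83,800; hit and run $17,500.
Stacking rule: highest base plus $3,500 per additional charge. Highest is first-degree assault at $208,000; 3 additional charges → +$10,500. Combined base = $218,500.
Offense involved a victim aged 65 or older (+$6,500 flat): $218,500 + $6,500 = $225,000.
Voluntary surrender to law enforcement (−30%): $225,000 × 0.7 = $157,500.
$157,500 is within the $325,000 maximum.
$157,500 is at or above the $8,000 minimum.

$157,500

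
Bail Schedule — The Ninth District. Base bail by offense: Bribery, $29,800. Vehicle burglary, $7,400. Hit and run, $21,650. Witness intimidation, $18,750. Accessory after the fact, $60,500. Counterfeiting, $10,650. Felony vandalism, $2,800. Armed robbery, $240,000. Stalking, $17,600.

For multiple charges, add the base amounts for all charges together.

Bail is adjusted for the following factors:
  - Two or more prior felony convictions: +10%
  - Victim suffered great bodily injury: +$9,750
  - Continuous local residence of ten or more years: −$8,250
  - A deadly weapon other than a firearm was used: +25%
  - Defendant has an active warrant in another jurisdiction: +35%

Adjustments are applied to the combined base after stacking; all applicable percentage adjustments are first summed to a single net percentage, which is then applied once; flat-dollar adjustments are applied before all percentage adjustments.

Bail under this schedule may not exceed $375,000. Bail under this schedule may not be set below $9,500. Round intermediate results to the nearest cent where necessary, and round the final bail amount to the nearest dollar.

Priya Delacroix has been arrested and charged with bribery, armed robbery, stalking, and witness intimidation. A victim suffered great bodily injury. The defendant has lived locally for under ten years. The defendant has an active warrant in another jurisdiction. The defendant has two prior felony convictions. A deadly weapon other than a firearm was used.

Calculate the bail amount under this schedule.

$375,000

Base amounts from the schedule: bribery $29,800; armed robbery $240,000; stalking $17,600; witness intimidation $18,750.
Stacking rule: sum of all bases. $29,800 + $240,000 + $17,600 + $18,750 = $306,150.
Victim suffered great bodily injury (+$9,750 flat): $306,150 + $9,750 = $315,900.
Net percentage adjustment: +10% +25% +35% = +70%. $315,900 × 1.7 = $537,030.
Result $537,030 exceeds the maximum of $375,000; bail is capped at $375,000.
$375,000 is at or above the $9,500 minimum.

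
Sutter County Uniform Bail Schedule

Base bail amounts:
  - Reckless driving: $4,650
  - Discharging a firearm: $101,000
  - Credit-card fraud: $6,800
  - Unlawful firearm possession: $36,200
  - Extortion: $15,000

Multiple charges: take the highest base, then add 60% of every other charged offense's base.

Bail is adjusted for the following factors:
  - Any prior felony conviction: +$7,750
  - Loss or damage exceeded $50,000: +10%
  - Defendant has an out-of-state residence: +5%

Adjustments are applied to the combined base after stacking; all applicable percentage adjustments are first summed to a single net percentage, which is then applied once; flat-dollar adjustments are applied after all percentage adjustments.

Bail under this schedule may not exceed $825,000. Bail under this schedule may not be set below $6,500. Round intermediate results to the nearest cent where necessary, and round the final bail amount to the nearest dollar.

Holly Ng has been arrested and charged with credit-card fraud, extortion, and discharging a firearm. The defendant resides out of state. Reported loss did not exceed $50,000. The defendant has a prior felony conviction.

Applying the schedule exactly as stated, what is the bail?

Base amounts from the schedule: credit-card fraud $6,800; extortion $15,000; discharging a firearm $101,000.
Stacking rule: highest base plus 60% of each additional charge. Highest is discharging a firearm at $101,000. Additional: $6,800 × 60% = $4,080; $15,000 × 60% = $9,000. Combined base = $101,000 + $13,080 = $114,080.
Defendant has an out-of-state residence (+5%): $114,080 × 1.05 = $119,784.
Any prior felony conviction (+$7,750 flat): $119,784 + $7,750 = $127,534.
$127,534 is within the $825,000 maximum.
$127,534 is at or above the $6,500 minimum.

$127,534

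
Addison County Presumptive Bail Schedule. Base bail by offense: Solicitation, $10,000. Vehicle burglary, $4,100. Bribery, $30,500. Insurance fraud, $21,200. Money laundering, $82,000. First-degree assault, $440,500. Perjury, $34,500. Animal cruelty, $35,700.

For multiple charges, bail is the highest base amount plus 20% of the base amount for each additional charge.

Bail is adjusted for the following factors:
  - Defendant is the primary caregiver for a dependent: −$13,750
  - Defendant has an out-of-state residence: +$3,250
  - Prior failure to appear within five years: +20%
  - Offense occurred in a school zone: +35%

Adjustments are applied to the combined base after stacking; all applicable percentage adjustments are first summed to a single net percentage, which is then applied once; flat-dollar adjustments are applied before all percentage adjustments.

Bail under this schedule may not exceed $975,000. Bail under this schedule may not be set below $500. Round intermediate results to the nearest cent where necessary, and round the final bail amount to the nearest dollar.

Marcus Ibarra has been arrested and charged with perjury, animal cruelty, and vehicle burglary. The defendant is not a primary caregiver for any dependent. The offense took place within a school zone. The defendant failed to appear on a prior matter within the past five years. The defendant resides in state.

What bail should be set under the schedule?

$67,301

Base amounts from the schedule: perjury $34,500; animal cruelty $35,700; vehicle burglary $4,100.
Stacking rule: highest base plus 20% of each additional charge. Highest is animal cruelty at $35,700. Additional: $34,500 × 20% = $6,900; $4,100 × 20% = $820. Combined base = $35,700 + $7,720 = $43,420.
Net percentage adjustment: +20% +35% = +55%. $43,420 × 1.55 = $67,301.
$67,301 is within the $975,000 maximum.
$67,301 is at or above the $500 minimum.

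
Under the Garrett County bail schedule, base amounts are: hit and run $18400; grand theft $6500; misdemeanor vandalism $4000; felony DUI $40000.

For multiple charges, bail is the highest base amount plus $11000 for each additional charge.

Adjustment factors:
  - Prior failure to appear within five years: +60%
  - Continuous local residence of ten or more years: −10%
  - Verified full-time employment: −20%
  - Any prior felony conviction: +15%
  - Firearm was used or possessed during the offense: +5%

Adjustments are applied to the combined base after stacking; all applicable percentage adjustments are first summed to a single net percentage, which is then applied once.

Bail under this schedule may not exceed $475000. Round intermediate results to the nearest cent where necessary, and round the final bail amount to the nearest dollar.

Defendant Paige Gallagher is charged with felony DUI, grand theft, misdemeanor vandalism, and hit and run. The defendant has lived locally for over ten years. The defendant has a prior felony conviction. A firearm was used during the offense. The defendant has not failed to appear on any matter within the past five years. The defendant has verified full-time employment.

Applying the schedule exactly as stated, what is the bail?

$65700

Base amounts from the schedule: felony DUI $40000; grand theft $6500; misdemeanor vandalism $4000; hit and run $18400.
Stacking rule: highest base plus $11000 per additional charge. Highest is felony DUI at $40000; 3 additional charges → +$33000. Combined base = $73000.
Net percentage adjustment: −10% −20% +15% +5% = −10%. $73000 × 0.9 = $65700.
$65700 is within the $475000 maximum.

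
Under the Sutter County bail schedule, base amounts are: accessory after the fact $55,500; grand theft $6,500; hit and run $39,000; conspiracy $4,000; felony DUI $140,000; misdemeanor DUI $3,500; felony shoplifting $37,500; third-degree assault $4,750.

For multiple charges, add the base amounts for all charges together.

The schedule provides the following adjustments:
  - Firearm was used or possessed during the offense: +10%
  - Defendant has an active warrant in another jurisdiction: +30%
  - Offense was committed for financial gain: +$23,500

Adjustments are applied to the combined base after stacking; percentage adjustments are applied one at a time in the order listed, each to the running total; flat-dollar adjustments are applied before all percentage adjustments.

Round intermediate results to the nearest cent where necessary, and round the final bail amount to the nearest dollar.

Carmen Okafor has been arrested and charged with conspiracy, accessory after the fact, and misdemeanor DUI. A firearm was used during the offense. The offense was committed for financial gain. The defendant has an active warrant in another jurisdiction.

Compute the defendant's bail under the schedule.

Base amounts from the schedule: conspiracy $4,000; accessory after the fact $55,500; misdemeanor DUI $3,500.
Stacking rule: sum of all bases. $4,000 + $55,500 + $3,500 = $63,000.
Offense was committed for financial gain (+$23,500 flat): $63,000 + $23,500 = $86,500.
Firearm was used or possessed during the offense (+10%): $86,500 × 1.1 = $95,150.
Defendant has an active warrant in another jurisdiction (+30%): $95,150 × 1.3 = $123,695.

$123,695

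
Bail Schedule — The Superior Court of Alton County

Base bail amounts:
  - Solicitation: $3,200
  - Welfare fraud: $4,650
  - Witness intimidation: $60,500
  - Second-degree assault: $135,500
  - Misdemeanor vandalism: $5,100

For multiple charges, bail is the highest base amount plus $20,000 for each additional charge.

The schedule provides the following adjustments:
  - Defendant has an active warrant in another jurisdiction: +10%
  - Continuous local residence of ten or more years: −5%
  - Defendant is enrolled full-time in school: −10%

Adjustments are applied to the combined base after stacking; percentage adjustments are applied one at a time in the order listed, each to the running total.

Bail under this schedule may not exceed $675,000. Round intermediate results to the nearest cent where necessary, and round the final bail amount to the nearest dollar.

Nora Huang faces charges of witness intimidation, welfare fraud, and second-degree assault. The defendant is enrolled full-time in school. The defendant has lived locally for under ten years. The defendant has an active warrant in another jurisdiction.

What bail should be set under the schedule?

$173,745

Base amounts from the schedule: witness intimidation $60,500; welfare fraud $4,650; second-degree assault $135,500.
Stacking rule: highest base plus $20,000 per additional charge. Highest is second-degree assault at $135,500; 2 additional charges → +$40,000. Combined base = $175,500.
Defendant has an active warrant in another jurisdiction (+10%): $175,500 × 1.1 = $193,050.
Defendant is enrolled full-time in school (−10%): $193,050 × 0.9 = $173,745.
$173,745 is within the $675,000 maximum.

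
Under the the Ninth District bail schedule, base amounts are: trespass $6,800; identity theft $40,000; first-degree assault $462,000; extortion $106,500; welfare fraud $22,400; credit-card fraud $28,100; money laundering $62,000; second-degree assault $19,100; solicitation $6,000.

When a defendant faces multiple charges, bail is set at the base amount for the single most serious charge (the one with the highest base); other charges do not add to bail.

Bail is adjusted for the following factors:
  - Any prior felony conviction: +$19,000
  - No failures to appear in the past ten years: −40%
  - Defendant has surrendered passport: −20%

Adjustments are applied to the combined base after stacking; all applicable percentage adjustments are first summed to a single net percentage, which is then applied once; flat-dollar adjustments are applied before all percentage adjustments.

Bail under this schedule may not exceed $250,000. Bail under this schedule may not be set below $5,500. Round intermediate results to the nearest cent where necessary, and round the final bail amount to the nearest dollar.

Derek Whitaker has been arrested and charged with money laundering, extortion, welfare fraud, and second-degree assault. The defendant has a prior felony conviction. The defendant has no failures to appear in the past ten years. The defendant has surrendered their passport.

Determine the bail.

Base amounts from the schedule: money laundering $62,000; extortion $106,500; welfare fraud $22,400; second-degree assault $19,100.
Stacking rule: use the highest base only. Highest is extortion at $106,500. Combined base = $106,500.
Any prior felony conviction (+$19,000 flat): $106,500 + $19,000 = $125,500.
Net percentage adjustment: −40% −20% = −60%. $125,500 × 0.4 = $50,200.
$50,200 is within the $250,000 maximum.
$50,200 is at or above the $5,500 minimum.

$50,200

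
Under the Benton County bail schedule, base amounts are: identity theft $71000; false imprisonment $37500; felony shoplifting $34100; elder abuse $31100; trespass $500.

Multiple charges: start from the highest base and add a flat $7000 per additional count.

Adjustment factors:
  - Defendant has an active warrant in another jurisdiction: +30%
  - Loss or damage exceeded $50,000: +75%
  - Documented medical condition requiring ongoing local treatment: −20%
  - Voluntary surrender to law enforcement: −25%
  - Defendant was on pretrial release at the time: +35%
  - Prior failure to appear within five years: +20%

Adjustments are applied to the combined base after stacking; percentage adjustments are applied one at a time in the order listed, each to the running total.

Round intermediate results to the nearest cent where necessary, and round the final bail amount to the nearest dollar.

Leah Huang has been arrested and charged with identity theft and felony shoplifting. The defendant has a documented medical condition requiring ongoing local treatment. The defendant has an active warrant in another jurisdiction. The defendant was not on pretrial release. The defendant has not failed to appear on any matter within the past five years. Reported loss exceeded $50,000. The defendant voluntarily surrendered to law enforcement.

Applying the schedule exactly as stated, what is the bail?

$106470

Base amounts from the schedule: identity theft $71000; felony shoplifting $34100.
Stacking rule: highest base plus $7000 per additional charge. Highest is identity theft at $71000; 1 additional charge → +$7000. Combined base = $78000.
Defendant has an active warrant in another jurisdiction (+30%): $78000 × 1.3 = $101400.
Loss or damage exceeded $50,000 (+75%): $101400 × 1.75 = $177450.
Documented medical condition requiring ongoing local treatment (−20%): $177450 × 0.8 = $141960.
Voluntary surrender to law enforcement (−25%): $141960 × 0.75 = $106470.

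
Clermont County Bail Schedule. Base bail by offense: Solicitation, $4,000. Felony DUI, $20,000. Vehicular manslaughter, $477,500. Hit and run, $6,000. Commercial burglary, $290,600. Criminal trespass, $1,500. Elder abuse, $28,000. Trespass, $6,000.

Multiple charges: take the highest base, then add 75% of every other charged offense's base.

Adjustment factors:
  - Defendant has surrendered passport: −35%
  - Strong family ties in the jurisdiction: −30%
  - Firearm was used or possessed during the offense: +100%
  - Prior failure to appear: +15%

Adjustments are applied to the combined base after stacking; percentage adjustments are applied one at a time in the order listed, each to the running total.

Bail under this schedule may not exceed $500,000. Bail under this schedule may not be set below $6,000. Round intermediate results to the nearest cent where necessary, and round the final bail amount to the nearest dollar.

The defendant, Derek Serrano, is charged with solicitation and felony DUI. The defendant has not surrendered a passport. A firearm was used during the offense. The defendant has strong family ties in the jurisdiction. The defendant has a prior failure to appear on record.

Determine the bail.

$37,030

Base amounts from the schedule: solicitation $4,000; felony DUI $20,000.
Stacking rule: highest base plus 75% of each additional charge. Highest is felony DUI at $20,000. Additional: $4,000 × 75% = $3,000. Combined base = $20,000 + $3,000 = $23,000.
Strong family ties in the jurisdiction (−30%): $23,000 × 0.7 = $16,100.
Firearm was used or possessed during the offense (+100%): $16,100 × 2 = $32,200.
Prior failure to appear (+15%): $32,200 × 1.15 = $37,030.
$37,030 is within the $500,000 maximum.
$37,030 is at or above the $6,000 minimum.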